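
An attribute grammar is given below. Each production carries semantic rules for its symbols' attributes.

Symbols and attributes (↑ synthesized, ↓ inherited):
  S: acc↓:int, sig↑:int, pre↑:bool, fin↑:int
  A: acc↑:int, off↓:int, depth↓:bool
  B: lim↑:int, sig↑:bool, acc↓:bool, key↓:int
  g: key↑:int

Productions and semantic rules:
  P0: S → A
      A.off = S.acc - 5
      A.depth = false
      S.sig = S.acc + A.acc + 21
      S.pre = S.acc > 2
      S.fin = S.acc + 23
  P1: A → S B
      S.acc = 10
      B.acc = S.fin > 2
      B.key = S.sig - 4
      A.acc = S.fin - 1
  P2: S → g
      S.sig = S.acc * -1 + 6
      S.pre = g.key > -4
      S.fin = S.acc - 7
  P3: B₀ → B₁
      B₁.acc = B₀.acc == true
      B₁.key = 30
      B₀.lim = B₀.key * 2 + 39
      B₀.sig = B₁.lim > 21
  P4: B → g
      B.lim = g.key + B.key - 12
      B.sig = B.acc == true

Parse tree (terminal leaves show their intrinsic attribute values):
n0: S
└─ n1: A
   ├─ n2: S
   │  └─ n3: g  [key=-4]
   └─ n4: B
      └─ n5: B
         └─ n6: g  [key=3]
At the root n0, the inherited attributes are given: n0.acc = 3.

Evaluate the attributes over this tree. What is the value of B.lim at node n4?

1. n0.acc = 3  [given at root]
2. n1.off = -2  [S.acc - 5]
3. n1.depth = false  [false]
4. n2.acc = 10  [10]
5. n3.key = -4  [terminal]
6. n2.sig = -4  [S.acc * -1 + 6]
7. n2.pre = false  [g.key > -4]
8. n2.fin = 3  [S.acc - 7]
9. n4.acc = true  [S.fin > 2]
10. n4.key = -8  [S.sig - 4]
11. n5.acc = true  [B₀.acc == true]
12. n5.key = 30  [30]
13. n6.key = 3  [terminal]
14. n5.lim = 21  [g.key + B.key - 12]
15. n5.sig = true  [B.acc == true]
16. n4.lim = 23  [B₀.key * 2 + 39]
17. n4.sig = false  [B₁.lim > 21]
18. n1.acc = 2  [S.fin - 1]
19. n0.sig = 26  [S.acc + A.acc + 21]
20. n0.pre = true  [S.acc > 2]
21. n0.fin = 26  [S.acc + 23]

23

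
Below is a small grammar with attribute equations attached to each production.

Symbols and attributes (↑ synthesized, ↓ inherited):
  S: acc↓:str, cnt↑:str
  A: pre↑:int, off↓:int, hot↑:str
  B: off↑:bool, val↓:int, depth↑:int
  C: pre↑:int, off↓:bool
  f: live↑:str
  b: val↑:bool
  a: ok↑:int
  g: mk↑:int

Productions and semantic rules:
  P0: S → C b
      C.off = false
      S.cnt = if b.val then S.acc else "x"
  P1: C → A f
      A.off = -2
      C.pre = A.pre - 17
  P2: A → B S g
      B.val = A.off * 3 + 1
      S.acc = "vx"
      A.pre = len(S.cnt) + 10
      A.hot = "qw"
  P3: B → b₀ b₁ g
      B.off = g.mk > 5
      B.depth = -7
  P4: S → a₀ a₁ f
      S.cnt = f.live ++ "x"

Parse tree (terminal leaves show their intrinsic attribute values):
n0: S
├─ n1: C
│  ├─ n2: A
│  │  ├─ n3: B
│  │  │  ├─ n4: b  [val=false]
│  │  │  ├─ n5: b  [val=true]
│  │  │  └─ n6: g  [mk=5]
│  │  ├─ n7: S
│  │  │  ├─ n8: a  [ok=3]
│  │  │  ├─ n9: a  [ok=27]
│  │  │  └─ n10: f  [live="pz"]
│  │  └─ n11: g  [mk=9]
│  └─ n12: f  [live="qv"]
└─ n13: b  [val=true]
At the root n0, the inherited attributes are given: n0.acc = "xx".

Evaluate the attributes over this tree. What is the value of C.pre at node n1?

-4

1. n0.acc = "xx"  [given at root]
2. n1.off = false  [false]
3. n2.off = -2  [-2]
4. n3.val = -5  [A.off * 3 + 1]
5. n4.val = false  [terminal]
6. n5.val = true  [terminal]
7. n6.mk = 5  [terminal]
8. n3.off = false  [g.mk > 5]
9. n3.depth = -7  [-7]
10. n7.acc = "vx"  ["vx"]
11. n8.ok = 3  [terminal]
12. n9.ok = 27  [terminal]
13. n10.live = "pz"  [terminal]
14. n7.cnt = "pzx"  [f.live ++ "x"]
15. n11.mk = 9  [terminal]
16. n2.pre = 13  [len(S.cnt) + 10]
17. n2.hot = "qw"  ["qw"]
18. n12.live = "qv"  [terminal]
19. n1.pre = -4  [A.pre - 17]
20. n13.val = true  [terminal]
21. n0.cnt = "xx"  [if b.val then S.acc else "x"]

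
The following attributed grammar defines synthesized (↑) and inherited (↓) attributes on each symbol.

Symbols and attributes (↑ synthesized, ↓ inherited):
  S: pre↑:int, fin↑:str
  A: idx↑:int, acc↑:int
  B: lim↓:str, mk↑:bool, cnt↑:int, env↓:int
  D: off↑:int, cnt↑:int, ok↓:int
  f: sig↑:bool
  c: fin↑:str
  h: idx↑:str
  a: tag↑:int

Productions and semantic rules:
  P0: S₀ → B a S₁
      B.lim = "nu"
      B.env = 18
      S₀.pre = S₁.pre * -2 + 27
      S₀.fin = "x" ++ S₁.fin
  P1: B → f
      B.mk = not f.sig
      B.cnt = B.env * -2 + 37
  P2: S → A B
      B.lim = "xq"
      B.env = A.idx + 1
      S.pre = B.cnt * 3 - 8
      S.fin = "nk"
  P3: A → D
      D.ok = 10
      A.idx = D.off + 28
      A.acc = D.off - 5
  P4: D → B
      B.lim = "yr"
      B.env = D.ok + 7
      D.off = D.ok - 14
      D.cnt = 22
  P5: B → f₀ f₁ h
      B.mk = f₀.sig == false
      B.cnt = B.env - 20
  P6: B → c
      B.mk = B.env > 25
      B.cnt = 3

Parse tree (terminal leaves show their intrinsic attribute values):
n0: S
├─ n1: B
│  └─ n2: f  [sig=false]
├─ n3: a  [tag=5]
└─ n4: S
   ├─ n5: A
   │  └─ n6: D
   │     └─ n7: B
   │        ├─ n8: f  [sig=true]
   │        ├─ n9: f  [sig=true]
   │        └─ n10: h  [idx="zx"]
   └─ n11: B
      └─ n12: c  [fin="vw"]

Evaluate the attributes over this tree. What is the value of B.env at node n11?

25

1. n1.lim = "nu"  ["nu"]
2. n1.env = 18  [18]
3. n2.sig = false  [terminal]
4. n1.mk = true  [not f.sig]
5. n1.cnt = 1  [B.env * -2 + 37]
6. n3.tag = 5  [terminal]
7. n6.ok = 10  [10]
8. n7.lim = "yr"  ["yr"]
9. n7.env = 17  [D.ok + 7]
10. n8.sig = true  [terminal]
11. n9.sig = true  [terminal]
12. n10.idx = "zx"  [terminal]
13. n7.mk = false  [f₀.sig == false]
14. n7.cnt = -3  [B.env - 20]
15. n6.off = -4  [D.ok - 14]
16. n6.cnt = 22  [22]
17. n5.idx = 24  [D.off + 28]
18. n5.acc = -9  [D.off - 5]
19. n11.lim = "xq"  ["xq"]
20. n11.env = 25  [A.idx + 1]
21. n12.fin = "vw"  [terminal]
22. n11.mk = false  [B.env > 25]
23. n11.cnt = 3  [3]
24. n4.pre = 1  [B.cnt * 3 - 8]
25. n4.fin = "nk"  ["nk"]
26. n0.pre = 25  [S₁.pre * -2 + 27]
27. n0.fin = "xnk"  ["x" ++ S₁.fin]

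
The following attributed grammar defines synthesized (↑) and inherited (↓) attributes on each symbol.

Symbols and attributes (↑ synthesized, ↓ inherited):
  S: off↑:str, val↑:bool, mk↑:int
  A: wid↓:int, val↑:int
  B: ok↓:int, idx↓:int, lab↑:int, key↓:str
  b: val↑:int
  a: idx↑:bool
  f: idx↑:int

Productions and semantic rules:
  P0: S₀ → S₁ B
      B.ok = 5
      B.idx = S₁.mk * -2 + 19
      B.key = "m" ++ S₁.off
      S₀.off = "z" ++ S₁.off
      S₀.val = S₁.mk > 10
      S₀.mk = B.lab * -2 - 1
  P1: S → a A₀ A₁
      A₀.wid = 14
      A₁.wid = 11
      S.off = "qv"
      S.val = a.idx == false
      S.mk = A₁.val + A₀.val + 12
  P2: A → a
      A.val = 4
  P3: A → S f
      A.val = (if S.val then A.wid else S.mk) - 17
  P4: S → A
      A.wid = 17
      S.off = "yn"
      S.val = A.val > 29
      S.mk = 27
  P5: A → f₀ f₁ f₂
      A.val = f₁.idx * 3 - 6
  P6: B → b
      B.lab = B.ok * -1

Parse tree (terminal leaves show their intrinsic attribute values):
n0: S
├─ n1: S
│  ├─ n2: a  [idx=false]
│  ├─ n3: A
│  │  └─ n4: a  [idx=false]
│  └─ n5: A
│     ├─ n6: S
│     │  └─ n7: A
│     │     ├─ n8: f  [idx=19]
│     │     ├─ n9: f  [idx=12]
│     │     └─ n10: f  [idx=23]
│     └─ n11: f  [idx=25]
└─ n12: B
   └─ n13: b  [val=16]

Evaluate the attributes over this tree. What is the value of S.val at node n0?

1. n2.idx = false  [terminal]
2. n3.wid = 14  [14]
3. n4.idx = false  [terminal]
4. n3.val = 4  [4]
5. n5.wid = 11  [11]
6. n7.wid = 17  [17]
7. n8.idx = 19  [terminal]
8. n9.idx = 12  [terminal]
9. n10.idx = 23  [terminal]
10. n7.val = 30  [f₁.idx * 3 - 6]
11. n6.off = "yn"  ["yn"]
12. n6.val = true  [A.val > 29]
13. n6.mk = 27  [27]
14. n11.idx = 25  [terminal]
15. n5.val = -6  [(if S.val then A.wid else S.mk) - 17]
16. n1.off = "qv"  ["qv"]
17. n1.val = true  [a.idx == false]
18. n1.mk = 10  [A₁.val + A₀.val + 12]
19. n12.ok = 5  [5]
20. n12.idx = -1  [S₁.mk * -2 + 19]
21. n12.key = "mqv"  ["m" ++ S₁.off]
22. n13.val = 16  [terminal]
23. n12.lab = -5  [B.ok * -1]
24. n0.off = "zqv"  ["z" ++ S₁.off]
25. n0.val = false  [S₁.mk > 10]
26. n0.mk = 9  [B.lab * -2 - 1]

false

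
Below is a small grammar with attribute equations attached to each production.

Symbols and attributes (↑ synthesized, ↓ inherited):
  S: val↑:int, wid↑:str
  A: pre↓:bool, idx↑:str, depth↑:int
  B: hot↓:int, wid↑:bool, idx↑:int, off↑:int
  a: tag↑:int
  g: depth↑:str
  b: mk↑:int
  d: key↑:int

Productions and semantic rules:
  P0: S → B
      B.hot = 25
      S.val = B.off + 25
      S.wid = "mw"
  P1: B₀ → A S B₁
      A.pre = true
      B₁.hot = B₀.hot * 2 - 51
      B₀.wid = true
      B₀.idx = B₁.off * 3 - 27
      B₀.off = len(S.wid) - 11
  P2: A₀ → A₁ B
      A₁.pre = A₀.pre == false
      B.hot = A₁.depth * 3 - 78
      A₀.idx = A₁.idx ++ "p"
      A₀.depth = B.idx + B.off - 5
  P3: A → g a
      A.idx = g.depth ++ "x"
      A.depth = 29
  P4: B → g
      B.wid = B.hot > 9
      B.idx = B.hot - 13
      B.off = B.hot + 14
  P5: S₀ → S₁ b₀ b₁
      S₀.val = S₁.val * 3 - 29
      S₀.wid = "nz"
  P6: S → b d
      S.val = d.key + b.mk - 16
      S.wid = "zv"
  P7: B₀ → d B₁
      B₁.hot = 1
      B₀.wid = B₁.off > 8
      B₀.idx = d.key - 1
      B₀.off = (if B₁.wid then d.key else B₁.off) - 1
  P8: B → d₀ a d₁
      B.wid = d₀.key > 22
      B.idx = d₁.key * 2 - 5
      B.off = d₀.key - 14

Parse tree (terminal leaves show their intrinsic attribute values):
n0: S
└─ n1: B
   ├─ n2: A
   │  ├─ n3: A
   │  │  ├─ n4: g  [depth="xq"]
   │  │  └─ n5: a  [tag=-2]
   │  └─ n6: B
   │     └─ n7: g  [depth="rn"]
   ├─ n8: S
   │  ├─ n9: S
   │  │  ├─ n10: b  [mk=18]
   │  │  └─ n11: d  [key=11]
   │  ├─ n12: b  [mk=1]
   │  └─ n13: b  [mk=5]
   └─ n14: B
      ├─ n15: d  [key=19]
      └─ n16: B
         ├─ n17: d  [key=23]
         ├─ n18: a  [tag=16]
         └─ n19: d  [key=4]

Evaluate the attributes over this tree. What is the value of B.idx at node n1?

1. n1.hot = 25  [25]
2. n2.pre = true  [true]
3. n3.pre = false  [A₀.pre == false]
4. n4.depth = "xq"  [terminal]
5. n5.tag = -2  [terminal]
6. n3.idx = "xqx"  [g.depth ++ "x"]
7. n3.depth = 29  [29]
8. n6.hot = 9  [A₁.depth * 3 - 78]
9. n7.depth = "rn"  [terminal]
10. n6.wid = false  [B.hot > 9]
11. n6.idx = -4  [B.hot - 13]
12. n6.off = 23  [B.hot + 14]
13. n2.idx = "xqxp"  [A₁.idx ++ "p"]
14. n2.depth = 14  [B.idx + B.off - 5]
15. n10.mk = 18  [terminal]
16. n11.key = 11  [terminal]
17. n9.val = 13  [d.key + b.mk - 16]
18. n9.wid = "zv"  ["zv"]
19. n12.mk = 1  [terminal]
20. n13.mk = 5  [terminal]
21. n8.val = 10  [S₁.val * 3 - 29]
22. n8.wid = "nz"  ["nz"]
23. n14.hot = -1  [B₀.hot * 2 - 51]
24. n15.key = 19  [terminal]
25. n16.hot = 1  [1]
26. n17.key = 23  [terminal]
27. n18.tag = 16  [terminal]
28. n19.key = 4  [terminal]
29. n16.wid = true  [d₀.key > 22]
30. n16.idx = 3  [d₁.key * 2 - 5]
31. n16.off = 9  [d₀.key - 14]
32. n14.wid = true  [B₁.off > 8]
33. n14.idx = 18  [d.key - 1]
34. n14.off = 18  [(if B₁.wid then d.key else B₁.off) - 1]
35. n1.wid = true  [true]
36. n1.idx = 27  [B₁.off * 3 - 27]
37. n1.off = -9  [len(S.wid) - 11]
38. n0.val = 16  [B.off + 25]
39. n0.wid = "mw"  ["mw"]

27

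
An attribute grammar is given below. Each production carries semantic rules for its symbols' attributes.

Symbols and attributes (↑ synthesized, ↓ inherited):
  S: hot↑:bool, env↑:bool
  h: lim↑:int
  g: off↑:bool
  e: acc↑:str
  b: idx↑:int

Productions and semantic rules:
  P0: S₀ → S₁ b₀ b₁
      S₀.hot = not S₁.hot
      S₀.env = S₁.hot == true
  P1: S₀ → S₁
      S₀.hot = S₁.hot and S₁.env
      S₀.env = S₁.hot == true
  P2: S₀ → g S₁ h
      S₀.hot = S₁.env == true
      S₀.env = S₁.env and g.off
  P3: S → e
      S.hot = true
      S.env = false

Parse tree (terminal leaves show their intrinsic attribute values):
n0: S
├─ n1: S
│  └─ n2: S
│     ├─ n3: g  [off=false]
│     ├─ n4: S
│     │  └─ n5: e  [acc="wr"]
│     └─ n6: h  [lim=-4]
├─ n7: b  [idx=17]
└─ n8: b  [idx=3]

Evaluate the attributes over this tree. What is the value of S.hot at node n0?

true

1. n3.off = false  [terminal]
2. n5.acc = "wr"  [terminal]
3. n4.hot = true  [true]
4. n4.env = false  [false]
5. n6.lim = -4  [terminal]
6. n2.hot = false  [S₁.env == true]
7. n2.env = false  [S₁.env and g.off]
8. n1.hot = false  [S₁.hot and S₁.env]
9. n1.env = false  [S₁.hot == true]
10. n7.idx = 17  [terminal]
11. n8.idx = 3  [terminal]
12. n0.hot = true  [not S₁.hot]
13. n0.env = false  [S₁.hot == true]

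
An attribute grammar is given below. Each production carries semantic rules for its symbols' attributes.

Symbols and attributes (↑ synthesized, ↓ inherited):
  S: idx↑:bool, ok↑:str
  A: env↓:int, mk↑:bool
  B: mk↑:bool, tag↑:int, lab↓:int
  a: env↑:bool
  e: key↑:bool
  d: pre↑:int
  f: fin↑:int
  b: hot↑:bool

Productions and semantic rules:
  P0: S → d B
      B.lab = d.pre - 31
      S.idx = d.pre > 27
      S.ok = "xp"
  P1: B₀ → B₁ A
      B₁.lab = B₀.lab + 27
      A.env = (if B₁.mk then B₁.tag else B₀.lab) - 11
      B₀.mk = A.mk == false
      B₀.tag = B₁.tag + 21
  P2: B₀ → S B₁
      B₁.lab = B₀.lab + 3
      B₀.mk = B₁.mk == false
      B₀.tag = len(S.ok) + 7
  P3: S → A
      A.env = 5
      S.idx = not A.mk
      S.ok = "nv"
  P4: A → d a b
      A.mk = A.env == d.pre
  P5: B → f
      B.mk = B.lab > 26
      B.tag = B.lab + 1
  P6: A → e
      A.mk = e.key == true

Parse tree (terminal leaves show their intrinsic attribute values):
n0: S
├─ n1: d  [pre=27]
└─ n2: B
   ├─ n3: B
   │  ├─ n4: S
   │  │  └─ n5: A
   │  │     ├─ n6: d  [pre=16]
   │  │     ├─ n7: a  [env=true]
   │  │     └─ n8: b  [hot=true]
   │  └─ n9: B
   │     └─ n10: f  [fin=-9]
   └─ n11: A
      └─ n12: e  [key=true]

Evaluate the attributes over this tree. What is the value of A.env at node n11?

1. n1.pre = 27  [terminal]
2. n2.lab = -4  [d.pre - 31]
3. n3.lab = 23  [B₀.lab + 27]
4. n5.env = 5  [5]
5. n6.pre = 16  [terminal]
6. n7.env = true  [terminal]
7. n8.hot = true  [terminal]
8. n5.mk = false  [A.env == d.pre]
9. n4.idx = true  [not A.mk]
10. n4.ok = "nv"  ["nv"]
11. n9.lab = 26  [B₀.lab + 3]
12. n10.fin = -9  [terminal]
13. n9.mk = false  [B.lab > 26]
14. n9.tag = 27  [B.lab + 1]
15. n3.mk = true  [B₁.mk == false]
16. n3.tag = 9  [len(S.ok) + 7]
17. n11.env = -2  [(if B₁.mk then B₁.tag else B₀.lab) - 11]
18. n12.key = true  [terminal]
19. n11.mk = true  [e.key == true]
20. n2.mk = false  [A.mk == false]
21. n2.tag = 30  [B₁.tag + 21]
22. n0.idx = false  [d.pre > 27]
23. n0.ok = "xp"  ["xp"]

-2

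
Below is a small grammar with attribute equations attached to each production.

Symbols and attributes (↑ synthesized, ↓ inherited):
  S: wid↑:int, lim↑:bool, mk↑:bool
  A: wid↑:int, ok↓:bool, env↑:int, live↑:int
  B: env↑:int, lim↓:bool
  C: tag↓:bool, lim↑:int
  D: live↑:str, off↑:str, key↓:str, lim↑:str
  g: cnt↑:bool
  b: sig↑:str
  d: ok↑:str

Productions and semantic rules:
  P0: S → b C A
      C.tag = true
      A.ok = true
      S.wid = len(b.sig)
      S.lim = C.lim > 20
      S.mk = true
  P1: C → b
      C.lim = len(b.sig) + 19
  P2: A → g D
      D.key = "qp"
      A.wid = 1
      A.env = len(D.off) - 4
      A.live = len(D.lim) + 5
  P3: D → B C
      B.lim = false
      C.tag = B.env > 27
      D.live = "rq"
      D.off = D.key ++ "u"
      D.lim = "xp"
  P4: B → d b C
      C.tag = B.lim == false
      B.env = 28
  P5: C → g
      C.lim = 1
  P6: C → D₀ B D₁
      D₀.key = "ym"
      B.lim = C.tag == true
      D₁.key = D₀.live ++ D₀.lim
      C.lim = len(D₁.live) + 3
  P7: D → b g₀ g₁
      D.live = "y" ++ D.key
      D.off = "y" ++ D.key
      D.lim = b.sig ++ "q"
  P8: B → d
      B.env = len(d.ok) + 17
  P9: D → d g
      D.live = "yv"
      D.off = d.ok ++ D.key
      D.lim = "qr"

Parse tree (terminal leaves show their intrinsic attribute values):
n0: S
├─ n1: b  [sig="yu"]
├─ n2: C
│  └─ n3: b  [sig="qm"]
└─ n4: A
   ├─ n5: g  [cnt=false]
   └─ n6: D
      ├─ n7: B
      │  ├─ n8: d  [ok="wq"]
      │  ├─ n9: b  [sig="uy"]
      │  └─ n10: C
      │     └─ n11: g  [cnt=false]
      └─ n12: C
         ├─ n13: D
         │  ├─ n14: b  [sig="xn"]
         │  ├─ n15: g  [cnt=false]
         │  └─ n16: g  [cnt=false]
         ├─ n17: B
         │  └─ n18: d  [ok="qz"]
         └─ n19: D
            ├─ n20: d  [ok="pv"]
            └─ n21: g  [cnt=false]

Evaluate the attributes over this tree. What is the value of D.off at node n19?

1. n1.sig = "yu"  [terminal]
2. n2.tag = true  [true]
3. n3.sig = "qm"  [terminal]
4. n2.lim = 21  [len(b.sig) + 19]
5. n4.ok = true  [true]
6. n5.cnt = false  [terminal]
7. n6.key = "qp"  ["qp"]
8. n7.lim = false  [false]
9. n8.ok = "wq"  [terminal]
10. n9.sig = "uy"  [terminal]
11. n10.tag = true  [B.lim == false]
12. n11.cnt = false  [terminal]
13. n10.lim = 1  [1]
14. n7.env = 28  [28]
15. n12.tag = true  [B.env > 27]
16. n13.key = "ym"  ["ym"]
17. n14.sig = "xn"  [terminal]
18. n15.cnt = false  [terminal]
19. n16.cnt = false  [terminal]
20. n13.live = "yym"  ["y" ++ D.key]
21. n13.off = "yym"  ["y" ++ D.key]
22. n13.lim = "xnq"  [b.sig ++ "q"]
23. n17.lim = true  [C.tag == true]
24. n18.ok = "qz"  [terminal]
25. n17.env = 19  [len(d.ok) + 17]
26. n19.key = "yymxnq"  [D₀.live ++ D₀.lim]
27. n20.ok = "pv"  [terminal]
28. n21.cnt = false  [terminal]
29. n19.live = "yv"  ["yv"]
30. n19.off = "pvyymxnq"  [d.ok ++ D.key]
31. n19.lim = "qr"  ["qr"]
32. n12.lim = 5  [len(D₁.live) + 3]
33. n6.live = "rq"  ["rq"]
34. n6.off = "qpu"  [D.key ++ "u"]
35. n6.lim = "xp"  ["xp"]
36. n4.wid = 1  [1]
37. n4.env = -1  [len(D.off) - 4]
38. n4.live = 7  [len(D.lim) + 5]
39. n0.wid = 2  [len(b.sig)]
40. n0.lim = true  [C.lim > 20]
41. n0.mk = true  [true]

"pvyymxnq"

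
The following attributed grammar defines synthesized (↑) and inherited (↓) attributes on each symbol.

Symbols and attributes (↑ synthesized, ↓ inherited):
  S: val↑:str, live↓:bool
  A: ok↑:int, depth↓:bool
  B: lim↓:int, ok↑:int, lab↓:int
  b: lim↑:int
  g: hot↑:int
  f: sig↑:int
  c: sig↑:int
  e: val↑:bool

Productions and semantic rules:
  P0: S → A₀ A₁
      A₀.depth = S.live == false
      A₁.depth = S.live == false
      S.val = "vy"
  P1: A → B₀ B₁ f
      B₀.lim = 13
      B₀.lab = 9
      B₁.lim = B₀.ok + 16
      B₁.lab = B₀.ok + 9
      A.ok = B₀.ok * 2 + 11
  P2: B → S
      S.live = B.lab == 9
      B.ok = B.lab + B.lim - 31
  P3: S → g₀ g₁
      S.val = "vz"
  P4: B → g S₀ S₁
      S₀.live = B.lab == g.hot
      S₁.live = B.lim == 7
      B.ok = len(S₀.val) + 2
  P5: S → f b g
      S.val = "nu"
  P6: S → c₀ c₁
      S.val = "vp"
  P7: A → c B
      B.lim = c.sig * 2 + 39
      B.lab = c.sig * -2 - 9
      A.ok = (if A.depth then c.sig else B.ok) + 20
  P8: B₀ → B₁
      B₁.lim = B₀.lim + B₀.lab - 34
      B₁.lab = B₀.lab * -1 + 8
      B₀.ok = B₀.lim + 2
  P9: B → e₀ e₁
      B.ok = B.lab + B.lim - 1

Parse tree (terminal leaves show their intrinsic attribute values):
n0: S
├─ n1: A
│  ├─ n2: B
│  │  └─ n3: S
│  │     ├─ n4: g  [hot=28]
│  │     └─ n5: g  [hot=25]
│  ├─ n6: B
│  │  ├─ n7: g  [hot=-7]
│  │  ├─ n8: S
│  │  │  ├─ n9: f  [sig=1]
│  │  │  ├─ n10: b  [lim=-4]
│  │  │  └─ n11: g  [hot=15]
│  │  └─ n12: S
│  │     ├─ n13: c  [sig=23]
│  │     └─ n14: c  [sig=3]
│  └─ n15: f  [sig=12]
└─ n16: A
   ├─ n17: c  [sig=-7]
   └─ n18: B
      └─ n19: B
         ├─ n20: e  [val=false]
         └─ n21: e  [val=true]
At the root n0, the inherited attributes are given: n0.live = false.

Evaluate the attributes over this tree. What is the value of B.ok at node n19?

-2

1. n0.live = false  [given at root]
2. n1.depth = true  [S.live == false]
3. n2.lim = 13  [13]
4. n2.lab = 9  [9]
5. n3.live = true  [B.lab == 9]
6. n4.hot = 28  [terminal]
7. n5.hot = 25  [terminal]
8. n3.val = "vz"  ["vz"]
9. n2.ok = -9  [B.lab + B.lim - 31]
10. n6.lim = 7  [B₀.ok + 16]
11. n6.lab = 0  [B₀.ok + 9]
12. n7.hot = -7  [terminal]
13. n8.live = false  [B.lab == g.hot]
14. n9.sig = 1  [terminal]
15. n10.lim = -4  [terminal]
16. n11.hot = 15  [terminal]
17. n8.val = "nu"  ["nu"]
18. n12.live = true  [B.lim == 7]
19. n13.sig = 23  [terminal]
20. n14.sig = 3  [terminal]
21. n12.val = "vp"  ["vp"]
22. n6.ok = 4  [len(S₀.val) + 2]
23. n15.sig = 12  [terminal]
24. n1.ok = -7  [B₀.ok * 2 + 11]
25. n16.depth = true  [S.live == false]
26. n17.sig = -7  [terminal]
27. n18.lim = 25  [c.sig * 2 + 39]
28. n18.lab = 5  [c.sig * -2 - 9]
29. n19.lim = -4  [B₀.lim + B₀.lab - 34]
30. n19.lab = 3  [B₀.lab * -1 + 8]
31. n20.val = false  [terminal]
32. n21.val = true  [terminal]
33. n19.ok = -2  [B.lab + B.lim - 1]
34. n18.ok = 27  [B₀.lim + 2]
35. n16.ok = 13  [(if A.depth then c.sig else B.ok) + 20]
36. n0.val = "vy"  ["vy"]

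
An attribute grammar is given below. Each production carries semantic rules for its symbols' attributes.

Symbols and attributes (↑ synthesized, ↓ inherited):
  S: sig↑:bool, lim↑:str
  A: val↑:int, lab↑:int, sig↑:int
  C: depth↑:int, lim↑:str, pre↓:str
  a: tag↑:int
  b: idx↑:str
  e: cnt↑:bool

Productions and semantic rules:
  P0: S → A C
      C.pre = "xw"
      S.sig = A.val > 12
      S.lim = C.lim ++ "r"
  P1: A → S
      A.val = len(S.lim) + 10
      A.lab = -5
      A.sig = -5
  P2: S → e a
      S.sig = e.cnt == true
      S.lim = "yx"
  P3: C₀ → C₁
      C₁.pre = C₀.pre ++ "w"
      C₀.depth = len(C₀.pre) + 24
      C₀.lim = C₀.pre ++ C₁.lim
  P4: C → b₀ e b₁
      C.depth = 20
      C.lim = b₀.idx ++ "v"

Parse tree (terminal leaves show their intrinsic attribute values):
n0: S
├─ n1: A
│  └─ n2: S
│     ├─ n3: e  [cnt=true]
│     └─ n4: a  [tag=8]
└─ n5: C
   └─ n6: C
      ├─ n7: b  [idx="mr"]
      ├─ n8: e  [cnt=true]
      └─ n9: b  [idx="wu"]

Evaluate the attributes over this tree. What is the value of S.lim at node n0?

1. n3.cnt = true  [terminal]
2. n4.tag = 8  [terminal]
3. n2.sig = true  [e.cnt == true]
4. n2.lim = "yx"  ["yx"]
5. n1.val = 12  [len(S.lim) + 10]
6. n1.lab = -5  [-5]
7. n1.sig = -5  [-5]
8. n5.pre = "xw"  ["xw"]
9. n6.pre = "xww"  [C₀.pre ++ "w"]
10. n7.idx = "mr"  [terminal]
11. n8.cnt = true  [terminal]
12. n9.idx = "wu"  [terminal]
13. n6.depth = 20  [20]
14. n6.lim = "mrv"  [b₀.idx ++ "v"]
15. n5.depth = 26  [len(C₀.pre) + 24]
16. n5.lim = "xwmrv"  [C₀.pre ++ C₁.lim]
17. n0.sig = false  [A.val > 12]
18. n0.lim = "xwmrvr"  [C.lim ++ "r"]

"xwmrvr"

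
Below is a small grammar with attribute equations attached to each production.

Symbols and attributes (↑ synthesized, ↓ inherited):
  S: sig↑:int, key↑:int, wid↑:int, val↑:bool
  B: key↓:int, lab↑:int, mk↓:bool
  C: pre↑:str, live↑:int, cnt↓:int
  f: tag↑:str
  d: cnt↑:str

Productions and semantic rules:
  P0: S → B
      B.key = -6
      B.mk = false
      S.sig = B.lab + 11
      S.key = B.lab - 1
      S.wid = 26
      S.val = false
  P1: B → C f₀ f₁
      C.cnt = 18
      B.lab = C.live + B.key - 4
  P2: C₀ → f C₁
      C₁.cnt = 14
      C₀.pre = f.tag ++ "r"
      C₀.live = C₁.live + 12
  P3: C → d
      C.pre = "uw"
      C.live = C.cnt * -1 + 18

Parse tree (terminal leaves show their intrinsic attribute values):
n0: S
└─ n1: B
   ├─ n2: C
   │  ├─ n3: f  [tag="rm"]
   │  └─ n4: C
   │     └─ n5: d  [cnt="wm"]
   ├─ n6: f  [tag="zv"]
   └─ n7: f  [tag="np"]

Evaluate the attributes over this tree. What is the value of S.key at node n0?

1. n1.key = -6  [-6]
2. n1.mk = false  [false]
3. n2.cnt = 18  [18]
4. n3.tag = "rm"  [terminal]
5. n4.cnt = 14  [14]
6. n5.cnt = "wm"  [terminal]
7. n4.pre = "uw"  ["uw"]
8. n4.live = 4  [C.cnt * -1 + 18]
9. n2.pre = "rmr"  [f.tag ++ "r"]
10. n2.live = 16  [C₁.live + 12]
11. n6.tag = "zv"  [terminal]
12. n7.tag = "np"  [terminal]
13. n1.lab = 6  [C.live + B.key - 4]
14. n0.sig = 17  [B.lab + 11]
15. n0.key = 5  [B.lab - 1]
16. n0.wid = 26  [26]
17. n0.val = false  [false]

5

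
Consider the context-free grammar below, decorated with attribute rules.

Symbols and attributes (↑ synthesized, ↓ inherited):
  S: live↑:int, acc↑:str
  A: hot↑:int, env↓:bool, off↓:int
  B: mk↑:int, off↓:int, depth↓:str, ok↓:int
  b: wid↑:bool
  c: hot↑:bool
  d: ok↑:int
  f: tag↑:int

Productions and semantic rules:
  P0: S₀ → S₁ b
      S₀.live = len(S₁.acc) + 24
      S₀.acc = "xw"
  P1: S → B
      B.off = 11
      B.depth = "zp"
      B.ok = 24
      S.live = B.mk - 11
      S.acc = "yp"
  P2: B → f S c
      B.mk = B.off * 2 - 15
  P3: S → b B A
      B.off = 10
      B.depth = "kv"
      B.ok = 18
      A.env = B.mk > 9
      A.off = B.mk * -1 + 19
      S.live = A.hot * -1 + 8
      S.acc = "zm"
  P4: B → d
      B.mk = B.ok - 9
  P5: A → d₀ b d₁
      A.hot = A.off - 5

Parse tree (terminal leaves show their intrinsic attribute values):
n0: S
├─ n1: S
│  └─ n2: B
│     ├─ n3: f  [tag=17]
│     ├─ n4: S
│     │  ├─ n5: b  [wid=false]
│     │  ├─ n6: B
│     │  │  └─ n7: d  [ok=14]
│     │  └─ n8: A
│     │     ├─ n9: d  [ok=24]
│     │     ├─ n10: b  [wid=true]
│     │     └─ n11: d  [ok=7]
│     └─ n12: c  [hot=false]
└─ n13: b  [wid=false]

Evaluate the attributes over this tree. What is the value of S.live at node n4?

3

1. n2.off = 11  [11]
2. n2.depth = "zp"  ["zp"]
3. n2.ok = 24  [24]
4. n3.tag = 17  [terminal]
5. n5.wid = false  [terminal]
6. n6.off = 10  [10]
7. n6.depth = "kv"  ["kv"]
8. n6.ok = 18  [18]
9. n7.ok = 14  [terminal]
10. n6.mk = 9  [B.ok - 9]
11. n8.env = false  [B.mk > 9]
12. n8.off = 10  [B.mk * -1 + 19]
13. n9.ok = 24  [terminal]
14. n10.wid = true  [terminal]
15. n11.ok = 7  [terminal]
16. n8.hot = 5  [A.off - 5]
17. n4.live = 3  [A.hot * -1 + 8]
18. n4.acc = "zm"  ["zm"]
19. n12.hot = false  [terminal]
20. n2.mk = 7  [B.off * 2 - 15]
21. n1.live = -4  [B.mk - 11]
22. n1.acc = "yp"  ["yp"]
23. n13.wid = false  [terminal]
24. n0.live = 26  [len(S₁.acc) + 24]
25. n0.acc = "xw"  ["xw"]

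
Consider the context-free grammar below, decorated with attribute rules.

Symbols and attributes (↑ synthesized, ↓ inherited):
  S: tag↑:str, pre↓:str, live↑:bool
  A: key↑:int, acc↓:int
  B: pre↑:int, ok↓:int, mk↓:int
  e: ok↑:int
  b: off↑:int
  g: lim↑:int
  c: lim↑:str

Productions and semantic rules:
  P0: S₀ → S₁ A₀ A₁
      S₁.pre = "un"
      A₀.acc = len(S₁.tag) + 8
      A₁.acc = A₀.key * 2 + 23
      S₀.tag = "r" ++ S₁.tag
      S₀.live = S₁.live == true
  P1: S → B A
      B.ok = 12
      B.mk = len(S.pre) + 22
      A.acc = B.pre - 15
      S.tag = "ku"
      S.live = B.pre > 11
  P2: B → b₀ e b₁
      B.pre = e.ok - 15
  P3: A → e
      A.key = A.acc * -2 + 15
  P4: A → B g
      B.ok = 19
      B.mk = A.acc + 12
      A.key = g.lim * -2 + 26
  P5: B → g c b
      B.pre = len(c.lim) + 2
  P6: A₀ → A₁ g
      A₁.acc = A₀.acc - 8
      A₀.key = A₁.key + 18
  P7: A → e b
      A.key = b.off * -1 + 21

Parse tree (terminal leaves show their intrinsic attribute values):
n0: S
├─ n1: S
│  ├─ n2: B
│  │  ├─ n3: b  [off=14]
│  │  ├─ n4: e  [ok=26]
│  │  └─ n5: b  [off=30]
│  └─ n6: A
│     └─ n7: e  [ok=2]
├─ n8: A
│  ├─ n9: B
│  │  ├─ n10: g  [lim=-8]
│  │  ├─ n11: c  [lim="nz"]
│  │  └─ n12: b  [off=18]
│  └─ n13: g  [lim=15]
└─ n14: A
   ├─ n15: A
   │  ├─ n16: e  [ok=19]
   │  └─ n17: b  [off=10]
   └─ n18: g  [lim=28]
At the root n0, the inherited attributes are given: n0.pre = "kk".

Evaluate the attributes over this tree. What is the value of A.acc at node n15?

1. n0.pre = "kk"  [given at root]
2. n1.pre = "un"  ["un"]
3. n2.ok = 12  [12]
4. n2.mk = 24  [len(S.pre) + 22]
5. n3.off = 14  [terminal]
6. n4.ok = 26  [terminal]
7. n5.off = 30  [terminal]
8. n2.pre = 11  [e.ok - 15]
9. n6.acc = -4  [B.pre - 15]
10. n7.ok = 2  [terminal]
11. n6.key = 23  [A.acc * -2 + 15]
12. n1.tag = "ku"  ["ku"]
13. n1.live = false  [B.pre > 11]
14. n8.acc = 10  [len(S₁.tag) + 8]
15. n9.ok = 19  [19]
16. n9.mk = 22  [A.acc + 12]
17. n10.lim = -8  [terminal]
18. n11.lim = "nz"  [terminal]
19. n12.off = 18  [terminal]
20. n9.pre = 4  [len(c.lim) + 2]
21. n13.lim = 15  [terminal]
22. n8.key = -4  [g.lim * -2 + 26]
23. n14.acc = 15  [A₀.key * 2 + 23]
24. n15.acc = 7  [A₀.acc - 8]
25. n16.ok = 19  [terminal]
26. n17.off = 10  [terminal]
27. n15.key = 11  [b.off * -1 + 21]
28. n18.lim = 28  [terminal]
29. n14.key = 29  [A₁.key + 18]
30. n0.tag = "rku"  ["r" ++ S₁.tag]
31. n0.live = false  [S₁.live == true]

7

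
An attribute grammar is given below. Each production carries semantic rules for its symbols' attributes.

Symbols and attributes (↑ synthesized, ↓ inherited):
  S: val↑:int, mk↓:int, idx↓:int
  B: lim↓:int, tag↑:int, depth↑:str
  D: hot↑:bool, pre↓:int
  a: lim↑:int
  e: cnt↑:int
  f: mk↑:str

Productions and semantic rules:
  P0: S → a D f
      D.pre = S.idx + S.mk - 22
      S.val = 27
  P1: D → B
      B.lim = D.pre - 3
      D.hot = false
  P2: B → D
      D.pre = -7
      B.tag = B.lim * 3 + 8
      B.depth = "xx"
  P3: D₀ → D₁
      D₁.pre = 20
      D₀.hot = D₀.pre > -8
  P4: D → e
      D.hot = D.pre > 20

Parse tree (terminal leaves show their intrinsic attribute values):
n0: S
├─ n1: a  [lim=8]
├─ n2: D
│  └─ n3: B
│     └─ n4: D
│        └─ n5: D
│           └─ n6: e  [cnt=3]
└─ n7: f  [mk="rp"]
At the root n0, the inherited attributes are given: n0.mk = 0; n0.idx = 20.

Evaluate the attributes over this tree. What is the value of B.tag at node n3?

1. n0.mk = 0  [given at root]
2. n0.idx = 20  [given at root]
3. n1.lim = 8  [terminal]
4. n2.pre = -2  [S.idx + S.mk - 22]
5. n3.lim = -5  [D.pre - 3]
6. n4.pre = -7  [-7]
7. n5.pre = 20  [20]
8. n6.cnt = 3  [terminal]
9. n5.hot = false  [D.pre > 20]
10. n4.hot = true  [D₀.pre > -8]
11. n3.tag = -7  [B.lim * 3 + 8]
12. n3.depth = "xx"  ["xx"]
13. n2.hot = false  [false]
14. n7.mk = "rp"  [terminal]
15. n0.val = 27  [27]

-7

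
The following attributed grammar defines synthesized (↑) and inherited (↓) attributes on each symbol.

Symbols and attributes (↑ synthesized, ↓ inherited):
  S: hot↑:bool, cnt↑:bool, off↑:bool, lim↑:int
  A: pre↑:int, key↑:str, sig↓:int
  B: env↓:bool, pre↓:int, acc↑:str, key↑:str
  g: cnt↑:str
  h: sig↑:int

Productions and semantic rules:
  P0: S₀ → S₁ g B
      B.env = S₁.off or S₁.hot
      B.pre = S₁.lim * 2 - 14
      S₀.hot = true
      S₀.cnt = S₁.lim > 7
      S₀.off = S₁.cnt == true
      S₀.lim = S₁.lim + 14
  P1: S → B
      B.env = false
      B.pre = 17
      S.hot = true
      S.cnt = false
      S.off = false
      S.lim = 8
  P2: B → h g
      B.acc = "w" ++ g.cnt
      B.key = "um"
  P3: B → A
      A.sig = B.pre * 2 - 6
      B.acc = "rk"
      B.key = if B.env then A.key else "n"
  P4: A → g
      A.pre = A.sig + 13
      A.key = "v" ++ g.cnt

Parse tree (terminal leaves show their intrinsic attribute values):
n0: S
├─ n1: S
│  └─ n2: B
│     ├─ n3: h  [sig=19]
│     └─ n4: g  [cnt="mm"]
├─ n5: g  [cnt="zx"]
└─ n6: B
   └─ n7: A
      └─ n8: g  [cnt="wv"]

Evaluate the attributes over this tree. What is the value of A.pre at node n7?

1. n2.env = false  [false]
2. n2.pre = 17  [17]
3. n3.sig = 19  [terminal]
4. n4.cnt = "mm"  [terminal]
5. n2.acc = "wmm"  ["w" ++ g.cnt]
6. n2.key = "um"  ["um"]
7. n1.hot = true  [true]
8. n1.cnt = false  [false]
9. n1.off = false  [false]
10. n1.lim = 8  [8]
11. n5.cnt = "zx"  [terminal]
12. n6.env = true  [S₁.off or S₁.hot]
13. n6.pre = 2  [S₁.lim * 2 - 14]
14. n7.sig = -2  [B.pre * 2 - 6]
15. n8.cnt = "wv"  [terminal]
16. n7.pre = 11  [A.sig + 13]
17. n7.key = "vwv"  ["v" ++ g.cnt]
18. n6.acc = "rk"  ["rk"]
19. n6.key = "vwv"  [if B.env then A.key else "n"]
20. n0.hot = true  [true]
21. n0.cnt = true  [S₁.lim > 7]
22. n0.off = false  [S₁.cnt == true]
23. n0.lim = 22  [S₁.lim + 14]

11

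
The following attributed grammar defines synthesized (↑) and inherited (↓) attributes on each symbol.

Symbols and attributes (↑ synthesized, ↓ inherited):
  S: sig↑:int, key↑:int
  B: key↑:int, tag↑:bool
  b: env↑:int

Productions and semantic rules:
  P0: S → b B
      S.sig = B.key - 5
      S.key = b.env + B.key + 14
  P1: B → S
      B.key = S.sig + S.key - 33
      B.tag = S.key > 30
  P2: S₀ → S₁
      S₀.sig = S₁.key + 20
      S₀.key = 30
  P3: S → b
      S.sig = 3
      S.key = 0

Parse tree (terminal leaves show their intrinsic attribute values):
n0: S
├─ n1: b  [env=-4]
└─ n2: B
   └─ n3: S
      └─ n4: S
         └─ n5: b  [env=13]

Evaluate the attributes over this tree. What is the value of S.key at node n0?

1. n1.env = -4  [terminal]
2. n5.env = 13  [terminal]
3. n4.sig = 3  [3]
4. n4.key = 0  [0]
5. n3.sig = 20  [S₁.key + 20]
6. n3.key = 30  [30]
7. n2.key = 17  [S.sig + S.key - 33]
8. n2.tag = false  [S.key > 30]
9. n0.sig = 12  [B.key - 5]
10. n0.key = 27  [b.env + B.key + 14]

27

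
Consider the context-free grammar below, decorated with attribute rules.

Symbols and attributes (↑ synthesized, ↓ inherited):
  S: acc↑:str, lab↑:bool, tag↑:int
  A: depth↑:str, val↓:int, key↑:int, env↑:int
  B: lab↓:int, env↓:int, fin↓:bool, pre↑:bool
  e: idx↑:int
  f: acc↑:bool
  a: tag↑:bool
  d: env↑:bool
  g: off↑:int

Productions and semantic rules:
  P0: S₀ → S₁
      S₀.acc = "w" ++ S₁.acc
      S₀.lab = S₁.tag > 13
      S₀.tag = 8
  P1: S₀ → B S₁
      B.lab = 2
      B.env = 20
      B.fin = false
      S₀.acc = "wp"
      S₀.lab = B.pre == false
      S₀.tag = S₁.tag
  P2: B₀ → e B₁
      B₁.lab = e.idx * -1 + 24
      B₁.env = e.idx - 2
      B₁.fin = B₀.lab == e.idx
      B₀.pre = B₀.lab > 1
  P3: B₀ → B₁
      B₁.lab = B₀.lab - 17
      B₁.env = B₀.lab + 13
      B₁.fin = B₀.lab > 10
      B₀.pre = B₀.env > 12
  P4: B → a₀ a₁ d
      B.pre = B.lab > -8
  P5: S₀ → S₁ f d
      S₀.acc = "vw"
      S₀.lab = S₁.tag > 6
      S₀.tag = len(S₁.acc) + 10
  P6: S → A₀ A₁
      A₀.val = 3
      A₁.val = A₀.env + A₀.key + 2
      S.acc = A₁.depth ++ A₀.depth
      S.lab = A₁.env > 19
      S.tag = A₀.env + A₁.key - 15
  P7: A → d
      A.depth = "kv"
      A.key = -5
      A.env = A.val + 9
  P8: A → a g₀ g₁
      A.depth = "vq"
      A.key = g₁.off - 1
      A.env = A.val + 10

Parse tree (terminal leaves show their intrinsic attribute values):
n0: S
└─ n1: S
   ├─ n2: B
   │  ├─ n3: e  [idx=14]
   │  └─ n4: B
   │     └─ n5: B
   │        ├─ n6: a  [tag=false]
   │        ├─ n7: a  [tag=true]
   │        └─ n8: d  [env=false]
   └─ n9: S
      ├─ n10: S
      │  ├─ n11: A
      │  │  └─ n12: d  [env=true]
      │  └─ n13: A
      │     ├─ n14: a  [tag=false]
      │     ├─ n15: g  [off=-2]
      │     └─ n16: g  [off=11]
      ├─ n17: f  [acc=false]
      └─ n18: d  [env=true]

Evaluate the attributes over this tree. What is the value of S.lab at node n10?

false

1. n2.lab = 2  [2]
2. n2.env = 20  [20]
3. n2.fin = false  [false]
4. n3.idx = 14  [terminal]
5. n4.lab = 10  [e.idx * -1 + 24]
6. n4.env = 12  [e.idx - 2]
7. n4.fin = false  [B₀.lab == e.idx]
8. n5.lab = -7  [B₀.lab - 17]
9. n5.env = 23  [B₀.lab + 13]
10. n5.fin = false  [B₀.lab > 10]
11. n6.tag = false  [terminal]
12. n7.tag = true  [terminal]
13. n8.env = false  [terminal]
14. n5.pre = true  [B.lab > -8]
15. n4.pre = false  [B₀.env > 12]
16. n2.pre = true  [B₀.lab > 1]
17. n11.val = 3  [3]
18. n12.env = true  [terminal]
19. n11.depth = "kv"  ["kv"]
20. n11.key = -5  [-5]
21. n11.env = 12  [A.val + 9]
22. n13.val = 9  [A₀.env + A₀.key + 2]
23. n14.tag = false  [terminal]
24. n15.off = -2  [terminal]
25. n16.off = 11  [terminal]
26. n13.depth = "vq"  ["vq"]
27. n13.key = 10  [g₁.off - 1]
28. n13.env = 19  [A.val + 10]
29. n10.acc = "vqkv"  [A₁.depth ++ A₀.depth]
30. n10.lab = false  [A₁.env > 19]
31. n10.tag = 7  [A₀.env + A₁.key - 15]
32. n17.acc = false  [terminal]
33. n18.env = true  [terminal]
34. n9.acc = "vw"  ["vw"]
35. n9.lab = true  [S₁.tag > 6]
36. n9.tag = 14  [len(S₁.acc) + 10]
37. n1.acc = "wp"  ["wp"]
38. n1.lab = false  [B.pre == false]
39. n1.tag = 14  [S₁.tag]
40. n0.acc = "wwp"  ["w" ++ S₁.acc]
41. n0.lab = true  [S₁.tag > 13]
42. n0.tag = 8  [8]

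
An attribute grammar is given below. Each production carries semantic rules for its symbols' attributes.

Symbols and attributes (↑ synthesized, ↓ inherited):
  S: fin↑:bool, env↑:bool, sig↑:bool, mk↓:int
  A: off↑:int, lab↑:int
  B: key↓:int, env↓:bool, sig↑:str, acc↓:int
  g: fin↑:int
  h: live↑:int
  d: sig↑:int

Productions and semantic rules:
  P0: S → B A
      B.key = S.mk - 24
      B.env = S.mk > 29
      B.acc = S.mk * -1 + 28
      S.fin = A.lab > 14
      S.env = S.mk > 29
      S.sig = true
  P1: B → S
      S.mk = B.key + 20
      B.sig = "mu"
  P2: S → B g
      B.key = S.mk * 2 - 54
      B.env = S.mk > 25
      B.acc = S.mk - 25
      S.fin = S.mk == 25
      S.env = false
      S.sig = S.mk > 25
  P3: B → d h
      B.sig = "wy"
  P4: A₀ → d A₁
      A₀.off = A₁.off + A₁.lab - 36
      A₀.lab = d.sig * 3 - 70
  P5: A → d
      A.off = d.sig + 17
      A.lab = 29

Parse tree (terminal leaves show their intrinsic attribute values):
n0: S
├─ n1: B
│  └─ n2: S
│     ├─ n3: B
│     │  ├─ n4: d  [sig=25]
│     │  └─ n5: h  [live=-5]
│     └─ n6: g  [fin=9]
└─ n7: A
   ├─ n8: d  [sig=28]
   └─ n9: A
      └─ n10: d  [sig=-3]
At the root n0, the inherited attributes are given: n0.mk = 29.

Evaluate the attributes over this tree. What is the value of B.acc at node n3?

0

1. n0.mk = 29  [given at root]
2. n1.key = 5  [S.mk - 24]
3. n1.env = false  [S.mk > 29]
4. n1.acc = -1  [S.mk * -1 + 28]
5. n2.mk = 25  [B.key + 20]
6. n3.key = -4  [S.mk * 2 - 54]
7. n3.env = false  [S.mk > 25]
8. n3.acc = 0  [S.mk - 25]
9. n4.sig = 25  [terminal]
10. n5.live = -5  [terminal]
11. n3.sig = "wy"  ["wy"]
12. n6.fin = 9  [terminal]
13. n2.fin = true  [S.mk == 25]
14. n2.env = false  [false]
15. n2.sig = false  [S.mk > 25]
16. n1.sig = "mu"  ["mu"]
17. n8.sig = 28  [terminal]
18. n10.sig = -3  [terminal]
19. n9.off = 14  [d.sig + 17]
20. n9.lab = 29  [29]
21. n7.off = 7  [A₁.off + A₁.lab - 36]
22. n7.lab = 14  [d.sig * 3 - 70]
23. n0.fin = false  [A.lab > 14]
24. n0.env = false  [S.mk > 29]
25. n0.sig = true  [true]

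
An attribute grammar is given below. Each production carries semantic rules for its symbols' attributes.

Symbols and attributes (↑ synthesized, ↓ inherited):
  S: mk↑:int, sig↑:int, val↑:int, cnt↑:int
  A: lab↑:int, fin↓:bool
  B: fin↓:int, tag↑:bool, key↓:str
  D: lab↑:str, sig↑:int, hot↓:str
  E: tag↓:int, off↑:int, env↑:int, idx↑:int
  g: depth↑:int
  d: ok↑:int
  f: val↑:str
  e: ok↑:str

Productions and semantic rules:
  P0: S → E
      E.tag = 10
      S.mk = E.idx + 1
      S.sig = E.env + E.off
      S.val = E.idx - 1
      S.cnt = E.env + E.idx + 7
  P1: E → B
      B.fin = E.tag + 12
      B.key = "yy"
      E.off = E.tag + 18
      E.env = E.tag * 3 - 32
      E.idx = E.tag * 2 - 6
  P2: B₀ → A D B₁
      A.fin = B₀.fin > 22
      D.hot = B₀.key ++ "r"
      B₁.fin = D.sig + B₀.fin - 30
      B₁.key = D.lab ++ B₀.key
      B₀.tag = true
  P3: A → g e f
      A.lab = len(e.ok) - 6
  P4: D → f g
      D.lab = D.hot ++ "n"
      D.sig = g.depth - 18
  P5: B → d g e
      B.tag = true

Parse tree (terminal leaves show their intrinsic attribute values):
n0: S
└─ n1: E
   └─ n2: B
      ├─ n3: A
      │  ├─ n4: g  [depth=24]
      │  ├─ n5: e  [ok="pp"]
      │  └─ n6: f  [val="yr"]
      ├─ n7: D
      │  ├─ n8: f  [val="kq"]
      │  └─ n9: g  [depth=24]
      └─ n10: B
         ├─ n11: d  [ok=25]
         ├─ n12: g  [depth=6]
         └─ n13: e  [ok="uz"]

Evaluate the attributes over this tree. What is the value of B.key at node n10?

"yyrnyy"

1. n1.tag = 10  [10]
2. n2.fin = 22  [E.tag + 12]
3. n2.key = "yy"  ["yy"]
4. n3.fin = false  [B₀.fin > 22]
5. n4.depth = 24  [terminal]
6. n5.ok = "pp"  [terminal]
7. n6.val = "yr"  [terminal]
8. n3.lab = -4  [len(e.ok) - 6]
9. n7.hot = "yyr"  [B₀.key ++ "r"]
10. n8.val = "kq"  [terminal]
11. n9.depth = 24  [terminal]
12. n7.lab = "yyrn"  [D.hot ++ "n"]
13. n7.sig = 6  [g.depth - 18]
14. n10.fin = -2  [D.sig + B₀.fin - 30]
15. n10.key = "yyrnyy"  [D.lab ++ B₀.key]
16. n11.ok = 25  [terminal]
17. n12.depth = 6  [terminal]
18. n13.ok = "uz"  [terminal]
19. n10.tag = true  [true]
20. n2.tag = true  [true]
21. n1.off = 28  [E.tag + 18]
22. n1.env = -2  [E.tag * 3 - 32]
23. n1.idx = 14  [E.tag * 2 - 6]
24. n0.mk = 15  [E.idx + 1]
25. n0.sig = 26  [E.env + E.off]
26. n0.val = 13  [E.idx - 1]
27. n0.cnt = 19  [E.env + E.idx + 7]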